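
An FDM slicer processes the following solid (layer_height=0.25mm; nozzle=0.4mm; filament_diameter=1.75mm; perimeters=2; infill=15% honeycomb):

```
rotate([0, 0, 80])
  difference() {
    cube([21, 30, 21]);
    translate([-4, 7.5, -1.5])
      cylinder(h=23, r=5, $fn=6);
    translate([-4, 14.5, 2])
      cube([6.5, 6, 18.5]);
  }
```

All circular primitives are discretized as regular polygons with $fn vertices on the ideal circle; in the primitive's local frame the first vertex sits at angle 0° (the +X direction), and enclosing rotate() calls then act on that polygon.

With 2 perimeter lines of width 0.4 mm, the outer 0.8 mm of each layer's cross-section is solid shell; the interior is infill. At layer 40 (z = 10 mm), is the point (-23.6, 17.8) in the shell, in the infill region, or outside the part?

At z = 10 mm: the cube (footprint 21×30) is included at this height; the r=5 cylinder at (-4, 7.5) gives a regular 6-gon of circumradius 5 (constant along its height); the cube at (-4, 14.5) is present — its section is the full 6.5×6 rectangle; After the difference (first − rest): starting from the 21×30 cube, the r=5 cylinder at (-4, 7.5) partially overlaps it — only the 1.73 mm² overlap (of its 64.95 mm²) is removed, clipping the outline; the 6.5×6 cube at (-4, 14.5) partially overlaps it — only the 15.00 mm² overlap (of its 39.00 mm²) is removed, clipping the outline — 1 connected region; (rotated 80° about Z; rotation is an isometry so areas/perimeters/island counts are preserved). Overall, the cross-section is a single solid region. Undo the 80° rotation: the query point maps to (13.431, 26.332) in the un-rotated model frame. The nearest boundary edge runs (0.00, 30.00)→(21.00, 30.00); distance from the point to it = 3.67 mm. The point is inside the cross-section and 3.67 mm from the nearest boundary — more than the 0.8 mm shell width (2 × 0.4), so it's in the infill interior.

infill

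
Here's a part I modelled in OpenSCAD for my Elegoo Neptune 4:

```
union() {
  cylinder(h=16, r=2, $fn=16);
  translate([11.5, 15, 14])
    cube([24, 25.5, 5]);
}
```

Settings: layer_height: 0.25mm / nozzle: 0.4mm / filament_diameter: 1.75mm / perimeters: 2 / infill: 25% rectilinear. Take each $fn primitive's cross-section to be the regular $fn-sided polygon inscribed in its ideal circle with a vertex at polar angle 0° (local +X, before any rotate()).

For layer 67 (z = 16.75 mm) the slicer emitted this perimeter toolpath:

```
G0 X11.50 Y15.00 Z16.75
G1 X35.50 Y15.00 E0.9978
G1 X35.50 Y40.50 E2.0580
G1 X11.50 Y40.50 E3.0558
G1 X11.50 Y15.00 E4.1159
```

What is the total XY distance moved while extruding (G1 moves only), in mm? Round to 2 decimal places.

99.00 mm

Sum the Euclidean lengths of each G1 segment: total = 99.00 mm.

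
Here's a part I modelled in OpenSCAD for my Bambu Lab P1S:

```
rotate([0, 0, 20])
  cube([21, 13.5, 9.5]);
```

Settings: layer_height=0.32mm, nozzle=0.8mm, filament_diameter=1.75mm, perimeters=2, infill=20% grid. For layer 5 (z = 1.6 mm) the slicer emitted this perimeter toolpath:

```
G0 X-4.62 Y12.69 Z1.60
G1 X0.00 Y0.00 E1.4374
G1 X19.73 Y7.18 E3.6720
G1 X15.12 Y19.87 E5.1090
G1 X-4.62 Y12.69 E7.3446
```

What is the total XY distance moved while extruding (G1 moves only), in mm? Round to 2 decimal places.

69.01 mm

Sum the Euclidean lengths of each G1 segment: total = 69.01 mm.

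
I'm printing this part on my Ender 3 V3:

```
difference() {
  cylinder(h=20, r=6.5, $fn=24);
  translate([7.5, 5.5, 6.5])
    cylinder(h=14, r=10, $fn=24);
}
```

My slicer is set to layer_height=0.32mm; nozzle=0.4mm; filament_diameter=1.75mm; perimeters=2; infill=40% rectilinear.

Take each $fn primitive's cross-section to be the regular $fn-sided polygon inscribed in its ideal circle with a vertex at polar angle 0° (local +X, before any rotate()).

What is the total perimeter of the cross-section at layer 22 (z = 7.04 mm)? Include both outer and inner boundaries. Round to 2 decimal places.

37.02 mm

At z = 7.04 mm: the cylinder: section is a regular 24-gon, circumradius r=6.5 (perimeter = 2·24·6.500·sin(180°/24) = 40.72 mm); the cylinder at (7.5, 5.5): section is a regular 24-gon, circumradius r=10 (perimeter = 2·24·10.000·sin(180°/24) = 62.65 mm); After the difference (first − rest): starting from the r=6.5 cylinder, the r=10 cylinder at (7.5, 5.5) partially overlaps it — only the 64.43 mm² overlap (of its 310.58 mm²) is removed, clipping the outline — boundary = 37.02 mm. Overall, the cross-section is a single solid region. Total boundary length (outer) = 37.02 mm.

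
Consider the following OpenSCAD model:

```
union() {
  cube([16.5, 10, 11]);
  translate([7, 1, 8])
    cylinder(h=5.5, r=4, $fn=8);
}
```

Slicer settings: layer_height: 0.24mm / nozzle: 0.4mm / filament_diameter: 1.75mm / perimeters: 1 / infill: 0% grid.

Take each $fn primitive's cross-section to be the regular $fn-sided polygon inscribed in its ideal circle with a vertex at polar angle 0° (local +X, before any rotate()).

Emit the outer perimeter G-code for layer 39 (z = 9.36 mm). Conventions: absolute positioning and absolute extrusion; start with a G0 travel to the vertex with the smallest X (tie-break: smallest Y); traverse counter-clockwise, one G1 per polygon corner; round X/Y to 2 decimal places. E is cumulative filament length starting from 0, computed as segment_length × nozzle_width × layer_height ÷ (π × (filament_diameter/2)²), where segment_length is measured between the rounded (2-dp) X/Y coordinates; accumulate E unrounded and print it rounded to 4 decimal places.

At z = 9.36 mm: the cube (footprint 16.5×10) is included at this height; the cylinder at (7, 1): section is a regular 8-gon, circumradius r=4; Taking the union: the regions partially overlap (shared area 30.21 mm²), so overlapping operands fuse into one piece — 1 connected region. The outline is a single polygon with 9 vertices. Extrusion per mm of travel: 0.4 × 0.24 / (π × 0.875²) = 0.039912. Accumulating E over each segment gives final E = 2.2314.

G0 X0.00 Y0.00 Z9.36
G1 X3.41 Y0.00 E0.1361
G1 X4.17 Y-1.83 E0.2152
G1 X7.00 Y-3.00 E0.3374
G1 X9.83 Y-1.83 E0.4596
G1 X10.59 Y0.00 E0.5387
G1 X16.50 Y0.00 E0.7746
G1 X16.50 Y10.00 E1.1737
G1 X0.00 Y10.00 E1.8323
G1 X0.00 Y0.00 E2.2314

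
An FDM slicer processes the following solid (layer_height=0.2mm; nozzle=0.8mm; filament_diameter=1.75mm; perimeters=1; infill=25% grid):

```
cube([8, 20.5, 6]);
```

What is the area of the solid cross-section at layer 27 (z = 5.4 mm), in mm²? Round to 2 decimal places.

At z = 5.4 mm: the 8×20.5 cube contributes its full rectangle (area 164.00 mm²). Overall, the cross-section is a single solid region. Net area = 164.00 mm².

164.00 mm²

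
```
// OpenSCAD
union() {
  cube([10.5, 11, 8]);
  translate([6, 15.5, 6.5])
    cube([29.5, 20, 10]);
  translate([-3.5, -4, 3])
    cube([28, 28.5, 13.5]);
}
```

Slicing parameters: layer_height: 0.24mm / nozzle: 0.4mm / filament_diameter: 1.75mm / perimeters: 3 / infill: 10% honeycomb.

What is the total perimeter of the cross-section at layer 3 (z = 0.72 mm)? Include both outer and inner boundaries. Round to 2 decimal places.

43.00 mm

At z = 0.72 mm: the cube (footprint 10.5×11) is included at this height (perimeter 43.00 mm); the cube at (6, 15.5) does not reach this height (z outside [6.5, 16.5]); the cube at (-3.5, -4) does not reach this height (z outside [3, 16.5]); Merging all regions: only the 10.5×11 cube is present, so the union is just that shape — boundary = 43.00 mm. Overall, the cross-section is a single solid region. Total boundary length (outer) = 43.00 mm.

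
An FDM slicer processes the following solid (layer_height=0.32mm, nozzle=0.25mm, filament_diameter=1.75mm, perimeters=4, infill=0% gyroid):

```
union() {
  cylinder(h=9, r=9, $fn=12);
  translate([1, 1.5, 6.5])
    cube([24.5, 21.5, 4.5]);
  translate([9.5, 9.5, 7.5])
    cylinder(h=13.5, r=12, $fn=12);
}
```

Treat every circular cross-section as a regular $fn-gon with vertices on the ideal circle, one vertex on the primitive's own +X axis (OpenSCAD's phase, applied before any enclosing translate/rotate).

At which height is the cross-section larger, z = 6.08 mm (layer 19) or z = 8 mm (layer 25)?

layer 25 (z = 8 mm)

Layer 19 (z = 6.08): the cylinder: section is a regular 12-gon, circumradius r=9 (area = (12/2)·9.000²·sin(360°/12) = 243.00 mm²); the cube at (1, 1.5) is not intersected at this z (z outside [6.5, 11]); the cylinder at (9.5, 9.5) does not reach this height (z outside [7.5, 21]); Combining (union): only the r=9 cylinder is present, so the union is just that shape — area = 243.00 mm². So its area = 243.00 mm². Layer 25 (z = 8): the r=9 cylinder gives a regular 12-gon of circumradius 9 (constant along its height) (area = (12/2)·9.000²·sin(360°/12) = 243.00 mm²); the 24.5×21.5 cube at (1, 1.5) contributes its full rectangle (area 526.75 mm²); the r=12 cylinder at (9.5, 9.5) gives a regular 12-gon of circumradius 12 (constant along its height) (area = (12/2)·12.000²·sin(360°/12) = 432.00 mm²); Merging all regions: the regions partially overlap — summed areas 1201.75 mm² minus the doubly-counted overlap 426.66 mm² gives 775.09 mm² — area = 775.09 mm². So its area = 775.09 mm². Layer 25 is larger (775.09 vs 243.00 mm²).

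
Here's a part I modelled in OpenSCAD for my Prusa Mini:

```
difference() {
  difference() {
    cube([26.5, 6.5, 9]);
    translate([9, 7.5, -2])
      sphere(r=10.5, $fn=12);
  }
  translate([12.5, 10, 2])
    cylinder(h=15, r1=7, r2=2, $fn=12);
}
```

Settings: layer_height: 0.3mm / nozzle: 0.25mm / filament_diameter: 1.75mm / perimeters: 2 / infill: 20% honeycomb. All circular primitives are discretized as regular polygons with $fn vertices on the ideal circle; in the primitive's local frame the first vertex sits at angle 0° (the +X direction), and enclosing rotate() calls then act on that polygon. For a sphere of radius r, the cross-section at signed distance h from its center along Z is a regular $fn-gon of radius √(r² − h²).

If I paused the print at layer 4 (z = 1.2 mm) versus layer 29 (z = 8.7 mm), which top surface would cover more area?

layer 29 (z = 8.7 mm)

Layer 4 (z = 1.2): the cube is present — its section is the full 26.5×6.5 rectangle (area 172.25 mm²); the r=10.5 sphere at (9, 7.5) contributes a regular 12-gon of circumradius √(10.5²−3.2²) = 10.000 (area = (12/2)·10.000²·sin(360°/12) = 300.03 mm²); Taking the first minus the rest: starting from the 26.5×6.5 cube (172.25 mm²), the r=10.5 sphere at (9, 7.5) partially overlaps it — only the 109.63 mm² overlap (of its 300.03 mm²) is removed, clipping the outline — area = 62.62 mm²; the cone at (12.5, 10) is not intersected at this z (z outside [2, 17]); After the difference (first − rest): none of the subtracted shapes is present at this height, so that combined region is unchanged — area = 62.62 mm². So its area = 62.62 mm². Layer 29 (z = 8.7): the 26.5×6.5 cube contributes its full rectangle (area 172.25 mm²); the sphere at (9, 7.5) is absent (|z−center|=10.700 > r=10.5); Taking the first minus the rest: none of the subtracted shapes is present at this height, so the 26.5×6.5 cube is unchanged — area = 172.25 mm²; the cone at (12.5, 10) contributes a regular 12-gon of circumradius 4.767 (interpolated between r1=7 and r2=2 at t=0.447) (area = (12/2)·4.767²·sin(360°/12) = 68.16 mm²); After the difference (first − rest): starting from that combined region (172.25 mm²), the cone at (12.5, 10) partially overlaps it — only the 4.91 mm² overlap (of its 68.16 mm²) is removed, clipping the outline — area = 167.34 mm². So its area = 167.34 mm². Layer 29 is larger (167.34 vs 62.62 mm²).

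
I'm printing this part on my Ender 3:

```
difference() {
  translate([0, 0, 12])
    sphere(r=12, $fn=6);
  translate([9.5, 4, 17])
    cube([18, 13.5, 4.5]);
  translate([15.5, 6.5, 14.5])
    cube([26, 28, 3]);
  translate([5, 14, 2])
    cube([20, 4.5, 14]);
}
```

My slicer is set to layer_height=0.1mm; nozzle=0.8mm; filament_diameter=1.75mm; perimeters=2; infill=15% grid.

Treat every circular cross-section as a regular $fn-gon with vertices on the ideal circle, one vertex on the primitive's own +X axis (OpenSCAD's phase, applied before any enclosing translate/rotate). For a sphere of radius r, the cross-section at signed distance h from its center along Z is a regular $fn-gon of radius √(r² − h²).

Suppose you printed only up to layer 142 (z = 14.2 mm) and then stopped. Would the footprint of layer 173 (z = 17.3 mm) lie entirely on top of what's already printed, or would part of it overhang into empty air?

Compare the two slices. At z = 14.2: the sphere: section is a regular 6-gon, circumradius = √(r²−h²) = √(12²−2.2²) = 11.797 (area = (6/2)·11.797²·sin(360°/6) = 361.55 mm²); the cube at (9.5, 4) is not intersected at this z (z outside [17, 21.5]); the cube at (15.5, 6.5) is not intersected at this z (z outside [14.5, 17.5]); the cube at (5, 14) (footprint 20×4.5) is included at this height (area 90.00 mm²); After the difference (first − rest): starting from the r=12 sphere (361.55 mm²), the 20×4.5 cube at (5, 14) misses the remaining region (no effect) — area = 361.55 mm². At z = 17.3: the r=12 sphere contributes a regular 6-gon of circumradius √(12²−5.3²) = 10.766 (area = (6/2)·10.766²·sin(360°/6) = 301.14 mm²); the 18×13.5 cube at (9.5, 4) contributes its full rectangle (area 243.00 mm²); the 26×28 cube at (15.5, 6.5) contributes its full rectangle (area 728.00 mm²); the cube at (5, 14) is absent (z outside [2, 16]); Taking the first minus the rest: starting from the r=12 sphere (301.14 mm²), the 18×13.5 cube at (9.5, 4) misses the remaining region (no effect); the 26×28 cube at (15.5, 6.5) misses the remaining region (no effect) — area = 301.14 mm². Checking containment: the cross-section at z = 17.3 is a subset of the cross-section at z = 14.2.

entirely on top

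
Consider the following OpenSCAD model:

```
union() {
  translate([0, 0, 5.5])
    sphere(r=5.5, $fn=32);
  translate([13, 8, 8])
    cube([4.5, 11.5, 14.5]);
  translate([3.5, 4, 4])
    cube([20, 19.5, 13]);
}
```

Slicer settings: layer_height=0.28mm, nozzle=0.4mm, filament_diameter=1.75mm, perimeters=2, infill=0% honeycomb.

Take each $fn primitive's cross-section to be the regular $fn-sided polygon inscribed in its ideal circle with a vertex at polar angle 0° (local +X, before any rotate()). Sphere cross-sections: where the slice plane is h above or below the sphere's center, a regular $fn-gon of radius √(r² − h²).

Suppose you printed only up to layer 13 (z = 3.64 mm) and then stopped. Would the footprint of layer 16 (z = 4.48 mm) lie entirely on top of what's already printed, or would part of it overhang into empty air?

part overhangs

Compare the two slices. At z = 3.64: the sphere: section is a regular 32-gon, circumradius = √(r²−h²) = √(5.5²−1.86²) = 5.176 (area = (32/2)·5.176²·sin(360°/32) = 83.62 mm²); the cube at (13, 8) is absent (z outside [8, 22.5]); the cube at (3.5, 4) is absent (z outside [4, 17]); Combining (union): only the r=5.5 sphere is present, so the union is just that shape — area = 83.62 mm². At z = 4.48: the r=5.5 sphere contributes a regular 32-gon of circumradius √(5.5²−1.02²) = 5.405 (area = (32/2)·5.405²·sin(360°/32) = 91.18 mm²); the cube at (13, 8) does not reach this height (z outside [8, 22.5]); the cube at (3.5, 4) (footprint 20×19.5) is included at this height (area 390.00 mm²); Combining (union): the regions partially overlap — summed areas 481.18 mm² minus the doubly-counted overlap 0.00 mm² gives 481.17 mm² — area = 481.17 mm². Checking containment: at z = 4.48 the cross-section extends beyond the z = 3.64 cross-section by about 397.55 mm².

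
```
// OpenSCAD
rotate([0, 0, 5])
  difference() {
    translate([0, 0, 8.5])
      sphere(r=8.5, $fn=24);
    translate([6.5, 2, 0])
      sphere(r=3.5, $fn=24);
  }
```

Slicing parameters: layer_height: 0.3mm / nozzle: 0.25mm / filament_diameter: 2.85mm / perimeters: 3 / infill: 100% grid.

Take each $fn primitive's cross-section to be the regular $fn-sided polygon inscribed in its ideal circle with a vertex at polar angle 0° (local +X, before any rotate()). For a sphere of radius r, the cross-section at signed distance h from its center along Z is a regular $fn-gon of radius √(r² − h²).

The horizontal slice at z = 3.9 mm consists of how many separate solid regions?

1

At z = 3.9 mm: the r=8.5 sphere slices to a regular 24-gon of circumradius 7.148 (√(r²−h²) with h=4.6 from center); the sphere at (6.5, 2) does not reach this height (|z−center|=3.900 > r=3.5); After the difference (first − rest): none of the subtracted shapes is present at this height, so the r=8.5 sphere is unchanged — 1 connected region; (rotated 5° about Z; rotation is an isometry so areas/perimeters/island counts are preserved). The result has 1 disconnected region.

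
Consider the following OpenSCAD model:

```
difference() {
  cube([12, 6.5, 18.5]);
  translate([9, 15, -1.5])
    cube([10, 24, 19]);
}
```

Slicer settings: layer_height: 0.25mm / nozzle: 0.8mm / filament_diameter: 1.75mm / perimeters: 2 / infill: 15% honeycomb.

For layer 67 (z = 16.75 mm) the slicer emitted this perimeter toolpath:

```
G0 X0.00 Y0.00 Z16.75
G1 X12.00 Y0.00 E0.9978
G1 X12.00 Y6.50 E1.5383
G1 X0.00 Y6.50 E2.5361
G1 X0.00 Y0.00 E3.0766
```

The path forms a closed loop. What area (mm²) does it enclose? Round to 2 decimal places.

78.00 mm²

Apply the shoelace formula to the sequence of (X, Y) vertices; enclosed area = 78.00 mm².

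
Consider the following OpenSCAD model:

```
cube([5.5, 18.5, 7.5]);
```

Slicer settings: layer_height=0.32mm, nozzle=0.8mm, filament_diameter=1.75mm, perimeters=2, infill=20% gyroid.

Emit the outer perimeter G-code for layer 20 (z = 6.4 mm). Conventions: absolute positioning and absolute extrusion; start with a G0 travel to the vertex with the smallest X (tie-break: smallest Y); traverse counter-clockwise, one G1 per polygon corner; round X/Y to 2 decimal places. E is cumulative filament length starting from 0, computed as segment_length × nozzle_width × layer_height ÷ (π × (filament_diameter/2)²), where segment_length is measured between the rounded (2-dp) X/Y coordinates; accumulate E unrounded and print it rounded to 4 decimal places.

G0 X0.00 Y0.00 Z6.40
G1 X5.50 Y0.00 E0.5854
G1 X5.50 Y18.50 E2.5544
G1 X0.00 Y18.50 E3.1398
G1 X0.00 Y0.00 E5.1088

At z = 6.4 mm: the cube is present — its section is the full 5.5×18.5 rectangle. The outline is a single polygon with 4 vertices. Extrusion per mm of travel: 0.8 × 0.32 / (π × 0.875²) = 0.106432. Accumulating E over each segment gives final E = 5.1088.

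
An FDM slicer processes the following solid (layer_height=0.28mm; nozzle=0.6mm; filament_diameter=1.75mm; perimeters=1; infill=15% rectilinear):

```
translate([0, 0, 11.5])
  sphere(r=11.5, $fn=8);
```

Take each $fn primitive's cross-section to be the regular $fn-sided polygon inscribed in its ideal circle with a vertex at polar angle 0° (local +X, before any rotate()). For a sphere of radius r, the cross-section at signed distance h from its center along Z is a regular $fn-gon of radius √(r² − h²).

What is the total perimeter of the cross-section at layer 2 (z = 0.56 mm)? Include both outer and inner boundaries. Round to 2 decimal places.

At z = 0.56 mm: the r=11.5 sphere slices to a regular 8-gon of circumradius 3.545 (√(r²−h²) with h=10.94 from center) (perimeter = 2·8·3.545·sin(180°/8) = 21.71 mm). Overall, the cross-section is a single solid region. Total boundary length (outer) = 21.71 mm.

21.71 mm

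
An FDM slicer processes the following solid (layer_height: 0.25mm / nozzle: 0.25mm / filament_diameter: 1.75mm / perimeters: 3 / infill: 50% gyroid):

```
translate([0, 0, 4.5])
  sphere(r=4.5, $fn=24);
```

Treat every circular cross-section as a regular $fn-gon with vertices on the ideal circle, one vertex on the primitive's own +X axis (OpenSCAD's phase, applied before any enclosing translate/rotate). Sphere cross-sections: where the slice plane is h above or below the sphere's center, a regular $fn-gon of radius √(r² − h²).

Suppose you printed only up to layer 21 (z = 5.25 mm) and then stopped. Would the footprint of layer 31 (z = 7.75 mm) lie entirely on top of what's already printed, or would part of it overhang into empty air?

Compare the two slices. At z = 5.25: the r=4.5 sphere slices to a regular 24-gon of circumradius 4.437 (√(r²−h²) with h=0.75 from center) (area = (24/2)·4.437²·sin(360°/24) = 61.15 mm²). At z = 7.75: the r=4.5 sphere contributes a regular 24-gon of circumradius √(4.5²−3.25²) = 3.112 (area = (24/2)·3.112²·sin(360°/24) = 30.09 mm²). Checking containment: the cross-section at z = 7.75 is a subset of the cross-section at z = 5.25.

entirely on top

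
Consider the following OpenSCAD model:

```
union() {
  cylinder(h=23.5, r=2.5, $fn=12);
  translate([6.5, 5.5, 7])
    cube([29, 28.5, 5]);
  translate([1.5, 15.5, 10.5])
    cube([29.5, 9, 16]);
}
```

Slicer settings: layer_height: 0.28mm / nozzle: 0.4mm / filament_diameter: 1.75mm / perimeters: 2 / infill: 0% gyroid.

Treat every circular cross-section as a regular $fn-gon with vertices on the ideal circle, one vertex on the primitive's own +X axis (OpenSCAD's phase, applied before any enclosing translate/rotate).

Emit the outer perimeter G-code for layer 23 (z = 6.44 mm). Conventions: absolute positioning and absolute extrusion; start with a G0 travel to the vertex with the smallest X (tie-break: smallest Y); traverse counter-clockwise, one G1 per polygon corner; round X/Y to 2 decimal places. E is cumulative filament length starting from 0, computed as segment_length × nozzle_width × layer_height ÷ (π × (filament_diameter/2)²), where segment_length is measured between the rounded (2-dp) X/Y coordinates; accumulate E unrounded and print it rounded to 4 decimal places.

G0 X-2.50 Y0.00 Z6.44
G1 X-2.17 Y-1.25 E0.0602
G1 X-1.25 Y-2.17 E0.1208
G1 X0.00 Y-2.50 E0.1810
G1 X1.25 Y-2.17 E0.2412
G1 X2.17 Y-1.25 E0.3018
G1 X2.50 Y0.00 E0.3620
G1 X2.17 Y1.25 E0.4222
G1 X1.25 Y2.17 E0.4827
G1 X0.00 Y2.50 E0.5429
G1 X-1.25 Y2.17 E0.6031
G1 X-2.17 Y1.25 E0.6637
G1 X-2.50 Y0.00 E0.7239

At z = 6.44 mm: the cylinder: section is a regular 12-gon, circumradius r=2.5; the cube at (6.5, 5.5) is not intersected at this z (z outside [7, 12]); the cube at (1.5, 15.5) is not intersected at this z (z outside [10.5, 26.5]); Combining (union): only the r=2.5 cylinder is present, so the union is just that shape — 1 connected region. The outline is a single polygon with 12 vertices. Extrusion per mm of travel: 0.4 × 0.28 / (π × 0.875²) = 0.046564. Accumulating E over each segment gives final E = 0.7239.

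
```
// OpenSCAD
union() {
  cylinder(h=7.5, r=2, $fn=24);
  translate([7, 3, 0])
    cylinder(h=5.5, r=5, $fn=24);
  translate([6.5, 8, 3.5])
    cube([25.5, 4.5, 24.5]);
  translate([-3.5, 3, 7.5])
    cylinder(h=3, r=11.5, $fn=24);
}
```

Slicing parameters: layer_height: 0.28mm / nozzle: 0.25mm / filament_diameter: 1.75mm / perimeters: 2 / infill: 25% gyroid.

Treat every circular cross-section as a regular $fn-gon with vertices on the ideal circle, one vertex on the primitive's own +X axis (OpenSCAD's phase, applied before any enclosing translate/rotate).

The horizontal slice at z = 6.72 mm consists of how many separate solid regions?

2

At z = 6.72 mm: the r=2 cylinder gives a regular 24-gon of circumradius 2 (constant along its height); the cylinder at (7, 3) is not intersected at this z (z outside [0, 5.5]); the cube at (6.5, 8) (footprint 25.5×4.5) is included at this height; the cylinder at (-3.5, 3) is not intersected at this z (z outside [7.5, 10.5]); Combining (union): the 2 present regions are separate (no shared area or edge), so areas and boundary lengths simply add and each stays a separate island — 2 connected regions. The result has 2 disconnected regions.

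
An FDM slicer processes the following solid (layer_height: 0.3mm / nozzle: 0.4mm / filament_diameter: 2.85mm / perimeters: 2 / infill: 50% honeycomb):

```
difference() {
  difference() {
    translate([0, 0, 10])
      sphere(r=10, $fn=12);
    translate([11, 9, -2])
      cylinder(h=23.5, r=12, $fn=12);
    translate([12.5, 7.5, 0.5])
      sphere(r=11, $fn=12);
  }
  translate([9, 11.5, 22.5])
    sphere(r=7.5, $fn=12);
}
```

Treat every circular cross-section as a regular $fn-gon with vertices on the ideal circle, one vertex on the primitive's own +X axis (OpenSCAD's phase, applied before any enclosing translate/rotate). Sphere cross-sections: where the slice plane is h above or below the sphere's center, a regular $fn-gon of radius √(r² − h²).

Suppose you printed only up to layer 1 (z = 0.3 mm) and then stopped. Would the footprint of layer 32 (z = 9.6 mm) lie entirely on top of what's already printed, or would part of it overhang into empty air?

part overhangs

Compare the two slices. At z = 0.3: the sphere: section is a regular 12-gon, circumradius = √(r²−h²) = √(10²−9.7²) = 2.431 (area = (12/2)·2.431²·sin(360°/12) = 17.73 mm²); the r=12 cylinder at (11, 9) contributes a regular 12-gon of circumradius 12 (area = (12/2)·12.000²·sin(360°/12) = 432.00 mm²); the r=11 sphere at (12.5, 7.5) contributes a regular 12-gon of circumradius √(11²−0.2²) = 10.998 (area = (12/2)·10.998²·sin(360°/12) = 362.88 mm²); After the difference (first − rest): starting from the r=10 sphere (17.73 mm²), the r=12 cylinder at (11, 9) misses the remaining region (no effect); the r=11 sphere at (12.5, 7.5) misses the remaining region (no effect) — area = 17.73 mm²; the sphere at (9, 11.5) is absent (|z−center|=22.200 > r=7.5); Subtracting the remaining from the first: none of the subtracted shapes is present at this height, so that combined region is unchanged — area = 17.73 mm². At z = 9.6: the r=10 sphere contributes a regular 12-gon of circumradius √(10²−0.4²) = 9.992 (area = (12/2)·9.992²·sin(360°/12) = 299.52 mm²); the r=12 cylinder at (11, 9) gives a regular 12-gon of circumradius 12 (constant along its height) (area = (12/2)·12.000²·sin(360°/12) = 432.00 mm²); the r=11 sphere at (12.5, 7.5) contributes a regular 12-gon of circumradius √(11²−9.1²) = 6.180 (area = (12/2)·6.180²·sin(360°/12) = 114.57 mm²); Taking the first minus the rest: starting from the r=10 sphere (299.52 mm²), the r=12 cylinder at (11, 9) partially overlaps it — only the 80.84 mm² overlap (of its 432.00 mm²) is removed, clipping the outline; the r=11 sphere at (12.5, 7.5) misses the remaining region (no effect) — area = 218.68 mm²; the sphere at (9, 11.5) does not reach this height (|z−center|=12.900 > r=7.5); Subtracting the remaining from the first: none of the subtracted shapes is present at this height, so the result so far is unchanged — area = 218.68 mm². Checking containment: at z = 9.6 the cross-section extends beyond the z = 0.3 cross-section by about 200.95 mm².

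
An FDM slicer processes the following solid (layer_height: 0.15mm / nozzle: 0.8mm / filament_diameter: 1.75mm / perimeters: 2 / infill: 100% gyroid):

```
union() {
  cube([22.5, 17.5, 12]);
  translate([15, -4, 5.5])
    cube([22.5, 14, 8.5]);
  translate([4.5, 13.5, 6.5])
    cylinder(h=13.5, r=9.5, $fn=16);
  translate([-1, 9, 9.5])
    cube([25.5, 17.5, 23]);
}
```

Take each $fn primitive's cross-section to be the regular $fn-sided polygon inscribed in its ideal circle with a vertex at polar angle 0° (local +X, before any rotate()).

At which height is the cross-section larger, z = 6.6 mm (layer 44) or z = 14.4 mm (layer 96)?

Layer 44 (z = 6.6): the 22.5×17.5 cube contributes its full rectangle (area 393.75 mm²); the cube at (15, -4) is present — its section is the full 22.5×14 rectangle (area 315.00 mm²); the cylinder at (4.5, 13.5): section is a regular 16-gon, circumradius r=9.5 (area = (16/2)·9.500²·sin(360°/16) = 276.30 mm²); the cube at (-1, 9) is absent (z outside [9.5, 32.5]); Taking the union: the regions partially overlap — summed areas 985.05 mm² minus the doubly-counted overlap 239.01 mm² gives 746.03 mm² — area = 746.03 mm². So its area = 746.03 mm². Layer 96 (z = 14.4): the cube does not reach this height (z outside [0, 12]); the cube at (15, -4) does not reach this height (z outside [5.5, 14]); the cylinder at (4.5, 13.5): section is a regular 16-gon, circumradius r=9.5 (area = (16/2)·9.500²·sin(360°/16) = 276.30 mm²); the cube at (-1, 9) (footprint 25.5×17.5) is included at this height (area 446.25 mm²); Merging all regions: the regions partially overlap — summed areas 722.55 mm² minus the doubly-counted overlap 182.81 mm² gives 539.74 mm² — area = 539.74 mm². So its area = 539.74 mm². Layer 44 is larger (746.03 vs 539.74 mm²).

layer 44 (z = 6.6 mm)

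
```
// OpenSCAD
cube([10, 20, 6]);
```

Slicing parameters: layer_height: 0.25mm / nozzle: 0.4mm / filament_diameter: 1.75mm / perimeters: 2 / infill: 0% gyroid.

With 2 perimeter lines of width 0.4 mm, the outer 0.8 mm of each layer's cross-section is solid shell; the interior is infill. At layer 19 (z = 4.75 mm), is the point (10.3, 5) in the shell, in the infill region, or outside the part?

At z = 4.75 mm: the cube is present — its section is the full 10×20 rectangle. Overall, the cross-section is a single solid region. The nearest boundary edge runs (10.00, 0.00)→(10.00, 20.00); distance from the point to it = 0.30 mm. The point is not inside any of the regions above, so it lies outside the cross-section (0.30 mm from the nearest boundary).

outside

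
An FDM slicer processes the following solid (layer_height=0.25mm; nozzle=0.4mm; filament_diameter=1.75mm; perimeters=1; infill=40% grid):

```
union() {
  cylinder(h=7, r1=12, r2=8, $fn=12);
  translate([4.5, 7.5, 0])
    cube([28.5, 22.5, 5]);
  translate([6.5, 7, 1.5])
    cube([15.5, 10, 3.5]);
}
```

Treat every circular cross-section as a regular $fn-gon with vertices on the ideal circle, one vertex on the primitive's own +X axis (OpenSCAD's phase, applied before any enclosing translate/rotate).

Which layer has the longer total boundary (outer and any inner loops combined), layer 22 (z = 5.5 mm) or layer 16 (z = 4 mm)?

Layer 22 (z = 5.5): the cone: at t=0.786 of its height the radius interpolates to r₁+(r₂−r₁)t = 8.857, giving a regular 12-gon of that circumradius (perimeter = 2·12·8.857·sin(180°/12) = 55.02 mm); the cube at (4.5, 7.5) does not reach this height (z outside [0, 5]); the cube at (6.5, 7) does not reach this height (z outside [1.5, 5]); Merging all regions: only the cone is present, so the union is just that shape — boundary = 55.02 mm. So its perimeter = 55.02 mm. Layer 16 (z = 4): the cone contributes a regular 12-gon of circumradius 9.714 (interpolated between r1=12 and r2=8 at t=0.571) (perimeter = 2·12·9.714·sin(180°/12) = 60.34 mm); the cube at (4.5, 7.5) (footprint 28.5×22.5) is included at this height (perimeter 102.00 mm); the 15.5×10 cube at (6.5, 7) contributes its full rectangle (perimeter 51.00 mm); Taking the union: the regions partially overlap (shared area 148.01 mm²), so the edge portions inside another operand are dropped and the merged outline is re-measured after clipping — boundary = 159.40 mm. So its perimeter = 159.40 mm. Layer 16 is larger (159.40 vs 55.02 mm).

layer 16 (z = 4 mm)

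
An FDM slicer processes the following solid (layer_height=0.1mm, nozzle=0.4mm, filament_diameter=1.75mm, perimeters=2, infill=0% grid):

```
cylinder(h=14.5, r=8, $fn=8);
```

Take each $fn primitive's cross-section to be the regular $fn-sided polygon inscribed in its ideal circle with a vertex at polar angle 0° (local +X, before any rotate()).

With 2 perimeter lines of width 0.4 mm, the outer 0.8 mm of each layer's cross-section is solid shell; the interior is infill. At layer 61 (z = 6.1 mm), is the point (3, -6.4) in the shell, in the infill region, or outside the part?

shell

At z = 6.1 mm: the r=8 cylinder gives a regular 8-gon of circumradius 8 (constant along its height). Overall, the cross-section is a single solid region. The nearest boundary edge runs (-0.00, -8.00)→(5.66, -5.66); distance from the point to it = 0.33 mm. The point is inside the cross-section, 0.33 mm from the nearest boundary — within the 0.8 mm shell band (2 × 0.4).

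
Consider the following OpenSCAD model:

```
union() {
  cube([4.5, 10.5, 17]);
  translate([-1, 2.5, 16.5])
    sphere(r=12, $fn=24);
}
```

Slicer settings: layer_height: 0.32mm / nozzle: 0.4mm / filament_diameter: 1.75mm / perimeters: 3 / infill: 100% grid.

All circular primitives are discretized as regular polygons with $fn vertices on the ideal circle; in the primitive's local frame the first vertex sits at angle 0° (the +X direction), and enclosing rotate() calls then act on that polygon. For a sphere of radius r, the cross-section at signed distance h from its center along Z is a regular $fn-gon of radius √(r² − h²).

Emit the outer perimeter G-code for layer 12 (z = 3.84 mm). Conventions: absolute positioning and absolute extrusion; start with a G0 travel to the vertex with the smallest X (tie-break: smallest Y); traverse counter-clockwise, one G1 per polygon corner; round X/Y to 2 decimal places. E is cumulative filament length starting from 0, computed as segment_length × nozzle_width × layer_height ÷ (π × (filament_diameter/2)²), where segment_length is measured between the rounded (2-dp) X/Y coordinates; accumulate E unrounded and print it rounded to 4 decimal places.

At z = 3.84 mm: the cube (footprint 4.5×10.5) is included at this height; the sphere at (-1, 2.5) does not reach this height (|z−center|=12.660 > r=12); Combining (union): only the 4.5×10.5 cube is present, so the union is just that shape — 1 connected region. The outline is a single polygon with 4 vertices. Extrusion per mm of travel: 0.4 × 0.32 / (π × 0.875²) = 0.053216. Accumulating E over each segment gives final E = 1.5965.

G0 X0.00 Y0.00 Z3.84
G1 X4.50 Y0.00 E0.2395
G1 X4.50 Y10.50 E0.7982
G1 X0.00 Y10.50 E1.0377
G1 X0.00 Y0.00 E1.5965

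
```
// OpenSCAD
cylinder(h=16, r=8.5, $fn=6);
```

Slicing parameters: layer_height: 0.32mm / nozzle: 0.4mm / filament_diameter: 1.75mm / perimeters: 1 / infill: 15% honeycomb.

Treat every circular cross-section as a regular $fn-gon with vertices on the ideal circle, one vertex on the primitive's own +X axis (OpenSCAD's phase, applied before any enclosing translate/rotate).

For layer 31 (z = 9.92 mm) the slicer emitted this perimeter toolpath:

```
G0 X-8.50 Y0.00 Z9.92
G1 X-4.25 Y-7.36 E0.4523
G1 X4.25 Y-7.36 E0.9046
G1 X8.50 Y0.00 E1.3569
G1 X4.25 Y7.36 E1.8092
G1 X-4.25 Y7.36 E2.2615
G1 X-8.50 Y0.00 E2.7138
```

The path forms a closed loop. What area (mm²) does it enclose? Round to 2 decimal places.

187.68 mm²

Apply the shoelace formula to the sequence of (X, Y) vertices; enclosed area = 187.68 mm².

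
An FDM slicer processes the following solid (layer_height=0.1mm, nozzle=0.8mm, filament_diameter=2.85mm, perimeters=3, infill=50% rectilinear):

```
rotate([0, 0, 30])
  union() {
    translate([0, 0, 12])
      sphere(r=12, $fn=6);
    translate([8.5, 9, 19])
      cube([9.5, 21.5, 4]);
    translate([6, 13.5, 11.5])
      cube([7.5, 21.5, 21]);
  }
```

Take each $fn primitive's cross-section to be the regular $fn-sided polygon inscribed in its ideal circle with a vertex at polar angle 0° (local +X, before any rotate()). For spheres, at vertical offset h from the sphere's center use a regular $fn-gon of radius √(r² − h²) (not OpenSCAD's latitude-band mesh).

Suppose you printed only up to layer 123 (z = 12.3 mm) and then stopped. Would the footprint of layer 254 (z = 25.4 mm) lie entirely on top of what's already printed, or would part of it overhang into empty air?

entirely on top

Compare the two slices. At z = 12.3: the r=12 sphere slices to a regular 6-gon of circumradius 11.996 (√(r²−h²) with h=0.3 from center) (area = (6/2)·11.996²·sin(360°/6) = 373.89 mm²); the cube at (8.5, 9) is absent (z outside [19, 23]); the cube at (6, 13.5) (footprint 7.5×21.5) is included at this height (area 161.25 mm²); Taking the union: the 2 present regions are separate (no shared area or edge), so areas and boundary lengths simply add and each stays a separate island — area = 535.14 mm²; (whole slice rotated 30° about Z — lengths, areas and connectivity unchanged). At z = 25.4: the sphere does not reach this height (|z−center|=13.400 > r=12); the cube at (8.5, 9) does not reach this height (z outside [19, 23]); the 7.5×21.5 cube at (6, 13.5) contributes its full rectangle (area 161.25 mm²); Merging all regions: only the 7.5×21.5 cube at (6, 13.5) is present, so the union is just that shape — area = 161.25 mm²; (whole slice rotated 30° about Z — lengths, areas and connectivity unchanged). Checking containment: the cross-section at z = 25.4 is a subset of the cross-section at z = 12.3.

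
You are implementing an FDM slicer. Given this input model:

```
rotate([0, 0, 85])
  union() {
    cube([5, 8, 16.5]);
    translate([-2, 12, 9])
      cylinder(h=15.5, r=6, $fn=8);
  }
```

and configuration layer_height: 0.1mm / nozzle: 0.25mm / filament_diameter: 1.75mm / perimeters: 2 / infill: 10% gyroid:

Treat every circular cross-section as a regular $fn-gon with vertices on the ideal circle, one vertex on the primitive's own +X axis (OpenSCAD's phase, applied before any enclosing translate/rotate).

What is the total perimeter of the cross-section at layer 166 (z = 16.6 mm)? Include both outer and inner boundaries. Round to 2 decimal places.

At z = 16.6 mm: the cube does not reach this height (z outside [0, 16.5]); the r=6 cylinder at (-2, 12) gives a regular 8-gon of circumradius 6 (constant along its height) (perimeter = 2·8·6.000·sin(180°/8) = 36.74 mm); Combining (union): only the r=6 cylinder at (-2, 12) is present, so the union is just that shape — boundary = 36.74 mm; (rotated 85° about Z; rotation is an isometry so areas/perimeters/island counts are preserved). Overall, the cross-section is a single solid region. Total boundary length (outer) = 36.74 mm.

36.74 mm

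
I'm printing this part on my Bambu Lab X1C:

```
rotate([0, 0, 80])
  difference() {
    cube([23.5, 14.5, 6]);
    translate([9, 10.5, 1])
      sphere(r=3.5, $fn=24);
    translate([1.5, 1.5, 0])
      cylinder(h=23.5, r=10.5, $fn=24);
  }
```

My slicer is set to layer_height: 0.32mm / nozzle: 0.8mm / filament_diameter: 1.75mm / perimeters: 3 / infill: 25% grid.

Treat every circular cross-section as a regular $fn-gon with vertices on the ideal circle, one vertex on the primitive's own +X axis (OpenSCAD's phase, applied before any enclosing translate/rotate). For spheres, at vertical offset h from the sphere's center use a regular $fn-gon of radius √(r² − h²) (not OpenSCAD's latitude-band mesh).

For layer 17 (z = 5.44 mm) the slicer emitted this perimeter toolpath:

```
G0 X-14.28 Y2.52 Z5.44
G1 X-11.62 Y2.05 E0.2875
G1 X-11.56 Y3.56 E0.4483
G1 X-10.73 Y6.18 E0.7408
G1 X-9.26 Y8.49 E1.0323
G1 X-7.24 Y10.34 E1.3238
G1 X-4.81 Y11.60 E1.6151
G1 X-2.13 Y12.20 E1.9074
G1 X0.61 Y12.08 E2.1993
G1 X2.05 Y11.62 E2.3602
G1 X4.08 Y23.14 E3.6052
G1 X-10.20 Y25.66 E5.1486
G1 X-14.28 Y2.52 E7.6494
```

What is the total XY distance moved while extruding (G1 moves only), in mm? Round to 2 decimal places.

71.87 mm

Sum the Euclidean lengths of each G1 segment: total = 71.87 mm.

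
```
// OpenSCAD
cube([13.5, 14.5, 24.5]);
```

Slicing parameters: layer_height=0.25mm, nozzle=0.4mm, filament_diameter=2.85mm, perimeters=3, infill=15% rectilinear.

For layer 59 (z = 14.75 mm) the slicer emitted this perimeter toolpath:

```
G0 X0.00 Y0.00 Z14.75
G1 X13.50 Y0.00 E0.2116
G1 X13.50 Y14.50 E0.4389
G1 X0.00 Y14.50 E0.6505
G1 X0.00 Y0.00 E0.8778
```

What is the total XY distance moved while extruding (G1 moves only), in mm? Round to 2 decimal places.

Sum the Euclidean lengths of each G1 segment: total = 56.00 mm.

56.00 mm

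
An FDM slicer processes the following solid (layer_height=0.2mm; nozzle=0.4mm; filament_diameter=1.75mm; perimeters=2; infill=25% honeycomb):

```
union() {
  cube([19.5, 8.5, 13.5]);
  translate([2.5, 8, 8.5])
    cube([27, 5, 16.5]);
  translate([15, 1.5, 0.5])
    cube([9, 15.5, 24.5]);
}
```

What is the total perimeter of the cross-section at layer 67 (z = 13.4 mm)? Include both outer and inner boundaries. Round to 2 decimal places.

93.00 mm

At z = 13.4 mm: the 19.5×8.5 cube contributes its full rectangle (perimeter 56.00 mm); the cube at (2.5, 8) is present — its section is the full 27×5 rectangle (perimeter 64.00 mm); the 9×15.5 cube at (15, 1.5) contributes its full rectangle (perimeter 49.00 mm); Taking the union: the regions partially overlap (shared area 82.75 mm²), so the edge portions inside another operand are dropped and the merged outline is re-measured after clipping — boundary = 93.00 mm. Overall, the cross-section is a single solid region. Total boundary length (outer) = 93.00 mm.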